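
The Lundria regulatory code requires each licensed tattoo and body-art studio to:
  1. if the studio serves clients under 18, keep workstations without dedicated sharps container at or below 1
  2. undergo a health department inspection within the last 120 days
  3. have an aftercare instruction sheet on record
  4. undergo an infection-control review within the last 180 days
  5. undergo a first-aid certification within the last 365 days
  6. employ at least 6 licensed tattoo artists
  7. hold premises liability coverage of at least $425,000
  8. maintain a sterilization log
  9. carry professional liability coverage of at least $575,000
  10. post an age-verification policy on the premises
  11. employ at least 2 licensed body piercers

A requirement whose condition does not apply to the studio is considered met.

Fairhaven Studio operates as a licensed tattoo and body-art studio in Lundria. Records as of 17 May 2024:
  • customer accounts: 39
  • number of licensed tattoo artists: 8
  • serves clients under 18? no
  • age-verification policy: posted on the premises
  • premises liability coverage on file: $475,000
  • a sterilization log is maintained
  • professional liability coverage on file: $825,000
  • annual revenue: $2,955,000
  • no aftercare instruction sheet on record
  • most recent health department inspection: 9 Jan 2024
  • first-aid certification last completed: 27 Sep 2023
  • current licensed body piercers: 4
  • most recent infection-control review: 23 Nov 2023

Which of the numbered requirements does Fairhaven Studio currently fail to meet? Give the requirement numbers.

1. condition 'serves clients under 18' does not hold → requirement n/a → met
2. health department inspection 129 days ago vs limit 120 → not met
3. aftercare instruction sheet absent → not met
4. infection-control review 176 days ago vs limit 180 → met
5. first-aid certification 233 days ago vs limit 365 → met
6. licensed tattoo artists 8 ≥ 6 → met
7. premises liability coverage $475,000 ≥ $425,000 → met
8. sterilization log present → met
9. professional liability coverage $825,000 ≥ $575,000 → met
10. age-verification policy present → met
11. licensed body piercers 4 ≥ 2 → met
Not met: 2, 3

2, 3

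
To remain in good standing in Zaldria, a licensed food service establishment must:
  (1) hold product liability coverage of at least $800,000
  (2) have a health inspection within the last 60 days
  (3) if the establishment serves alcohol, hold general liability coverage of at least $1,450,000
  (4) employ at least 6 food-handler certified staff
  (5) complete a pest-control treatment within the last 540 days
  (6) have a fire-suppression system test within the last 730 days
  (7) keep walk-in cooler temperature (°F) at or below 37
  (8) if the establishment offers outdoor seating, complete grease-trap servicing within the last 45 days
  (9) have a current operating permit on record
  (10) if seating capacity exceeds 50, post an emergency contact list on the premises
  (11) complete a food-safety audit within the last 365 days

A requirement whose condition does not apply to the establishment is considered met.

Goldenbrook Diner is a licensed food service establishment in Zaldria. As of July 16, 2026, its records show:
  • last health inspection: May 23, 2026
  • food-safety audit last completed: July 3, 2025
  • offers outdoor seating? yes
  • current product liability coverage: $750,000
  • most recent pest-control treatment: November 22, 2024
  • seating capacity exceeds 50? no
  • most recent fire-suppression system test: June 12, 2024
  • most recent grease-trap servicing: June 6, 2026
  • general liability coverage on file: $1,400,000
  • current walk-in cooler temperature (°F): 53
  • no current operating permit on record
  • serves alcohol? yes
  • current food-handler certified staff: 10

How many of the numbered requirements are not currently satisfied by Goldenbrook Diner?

1. product liability coverage $750,000 < $800,000 → not met
2. health inspection 54 days ago vs limit 60 → met
3. condition 'serves alcohol' holds; general liability coverage $1,400,000 < $1,450,000 → not met
4. food-handler certified staff 10 ≥ 6 → met
5. pest-control treatment 601 days ago vs limit 540 → not met
6. fire-suppression system test 764 days ago vs limit 730 → not met
7. walk-in cooler temperature (°F) 53 > 37 → not met
8. condition 'offers outdoor seating' holds; grease-trap servicing 40 days ago vs limit 45 → met
9. current operating permit absent → not met
10. condition 'seating capacity exceeds 50' does not hold → requirement n/a → met
11. food-safety audit 378 days ago vs limit 365 → not met
Not met: 7 of 11

7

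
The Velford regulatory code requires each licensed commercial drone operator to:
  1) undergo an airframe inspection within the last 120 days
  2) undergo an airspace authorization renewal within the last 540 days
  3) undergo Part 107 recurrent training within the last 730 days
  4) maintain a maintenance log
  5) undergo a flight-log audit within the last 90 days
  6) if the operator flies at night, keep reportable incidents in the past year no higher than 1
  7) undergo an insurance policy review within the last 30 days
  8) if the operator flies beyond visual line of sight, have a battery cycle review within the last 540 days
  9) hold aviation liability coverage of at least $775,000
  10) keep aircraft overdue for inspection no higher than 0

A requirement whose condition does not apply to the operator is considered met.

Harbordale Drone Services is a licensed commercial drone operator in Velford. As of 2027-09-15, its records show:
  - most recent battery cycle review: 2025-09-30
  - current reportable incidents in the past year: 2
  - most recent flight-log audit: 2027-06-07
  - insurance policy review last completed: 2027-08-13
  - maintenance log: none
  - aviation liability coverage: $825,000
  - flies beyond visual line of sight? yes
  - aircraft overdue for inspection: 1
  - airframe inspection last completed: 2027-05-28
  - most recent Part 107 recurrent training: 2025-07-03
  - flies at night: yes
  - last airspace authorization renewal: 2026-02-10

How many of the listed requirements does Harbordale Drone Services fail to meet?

1. airframe inspection 110 days ago vs limit 120 → met
2. airspace authorization renewal 582 days ago vs limit 540 → not met
3. Part 107 recurrent training 804 days ago vs limit 730 → not met
4. maintenance log absent → not met
5. flight-log audit 100 days ago vs limit 90 → not met
6. condition 'flies at night' holds; reportable incidents in the past year 2 > 1 → not met
7. insurance policy review 33 days ago vs limit 30 → not met
8. condition 'flies beyond visual line of sight' holds; battery cycle review 715 days ago vs limit 540 → not met
9. aviation liability coverage $825,000 ≥ $775,000 → met
10. aircraft overdue for inspection 1 > 0 → not met
Not met: 8 of 10

8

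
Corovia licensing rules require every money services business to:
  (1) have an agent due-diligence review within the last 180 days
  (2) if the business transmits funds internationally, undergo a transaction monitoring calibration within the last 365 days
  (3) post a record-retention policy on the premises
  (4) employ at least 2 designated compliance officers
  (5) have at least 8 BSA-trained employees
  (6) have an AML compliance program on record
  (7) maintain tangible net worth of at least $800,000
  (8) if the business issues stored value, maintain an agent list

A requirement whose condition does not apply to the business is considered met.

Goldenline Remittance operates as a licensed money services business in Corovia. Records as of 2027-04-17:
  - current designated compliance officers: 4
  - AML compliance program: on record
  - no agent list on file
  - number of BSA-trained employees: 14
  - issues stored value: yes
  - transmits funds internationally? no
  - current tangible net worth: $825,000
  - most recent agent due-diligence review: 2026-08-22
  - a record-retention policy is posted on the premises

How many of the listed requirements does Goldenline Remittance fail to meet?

1. agent due-diligence review 238 days ago vs limit 180 → not met
2. condition 'transmits funds internationally' does not hold → requirement n/a → met
3. record-retention policy present → met
4. designated compliance officers 4 ≥ 2 → met
5. BSA-trained employees 14 ≥ 8 → met
6. AML compliance program present → met
7. tangible net worth $825,000 ≥ $800,000 → met
8. condition 'issues stored value' holds; agent list absent → not met
Not met: 2 of 8

2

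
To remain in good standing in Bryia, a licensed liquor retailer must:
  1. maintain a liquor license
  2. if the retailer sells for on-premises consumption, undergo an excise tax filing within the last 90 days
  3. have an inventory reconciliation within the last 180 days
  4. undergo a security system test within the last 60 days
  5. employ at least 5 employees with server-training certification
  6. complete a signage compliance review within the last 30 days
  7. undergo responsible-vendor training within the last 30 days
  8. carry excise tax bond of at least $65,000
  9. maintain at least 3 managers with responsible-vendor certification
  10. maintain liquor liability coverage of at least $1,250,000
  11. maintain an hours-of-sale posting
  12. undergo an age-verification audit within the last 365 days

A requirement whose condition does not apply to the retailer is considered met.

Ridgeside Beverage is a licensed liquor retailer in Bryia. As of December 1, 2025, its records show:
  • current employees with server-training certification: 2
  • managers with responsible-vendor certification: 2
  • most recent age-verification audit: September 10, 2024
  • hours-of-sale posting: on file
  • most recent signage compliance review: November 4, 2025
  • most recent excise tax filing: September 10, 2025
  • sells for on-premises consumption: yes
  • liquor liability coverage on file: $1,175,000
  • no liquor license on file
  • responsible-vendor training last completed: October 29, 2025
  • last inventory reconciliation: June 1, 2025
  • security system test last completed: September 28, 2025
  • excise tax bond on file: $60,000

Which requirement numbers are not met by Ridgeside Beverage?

1. liquor license absent → not met
2. condition 'sells for on-premises consumption' holds; excise tax filing 82 days ago vs limit 90 → met
3. inventory reconciliation 183 days ago vs limit 180 → not met
4. security system test 64 days ago vs limit 60 → not met
5. employees with server-training certification 2 < 5 → not met
6. signage compliance review 27 days ago vs limit 30 → met
7. responsible-vendor training 33 days ago vs limit 30 → not met
8. excise tax bond $60,000 < $65,000 → not met
9. managers with responsible-vendor certification 2 < 3 → not met
10. liquor liability coverage $1,175,000 < $1,250,000 → not met
11. hours-of-sale posting present → met
12. age-verification audit 447 days ago vs limit 365 → not met
Not met: 1, 3, 4, 5, 7, 8, 9, 10, 12

1, 3, 4, 5, 7, 8, 9, 10, 12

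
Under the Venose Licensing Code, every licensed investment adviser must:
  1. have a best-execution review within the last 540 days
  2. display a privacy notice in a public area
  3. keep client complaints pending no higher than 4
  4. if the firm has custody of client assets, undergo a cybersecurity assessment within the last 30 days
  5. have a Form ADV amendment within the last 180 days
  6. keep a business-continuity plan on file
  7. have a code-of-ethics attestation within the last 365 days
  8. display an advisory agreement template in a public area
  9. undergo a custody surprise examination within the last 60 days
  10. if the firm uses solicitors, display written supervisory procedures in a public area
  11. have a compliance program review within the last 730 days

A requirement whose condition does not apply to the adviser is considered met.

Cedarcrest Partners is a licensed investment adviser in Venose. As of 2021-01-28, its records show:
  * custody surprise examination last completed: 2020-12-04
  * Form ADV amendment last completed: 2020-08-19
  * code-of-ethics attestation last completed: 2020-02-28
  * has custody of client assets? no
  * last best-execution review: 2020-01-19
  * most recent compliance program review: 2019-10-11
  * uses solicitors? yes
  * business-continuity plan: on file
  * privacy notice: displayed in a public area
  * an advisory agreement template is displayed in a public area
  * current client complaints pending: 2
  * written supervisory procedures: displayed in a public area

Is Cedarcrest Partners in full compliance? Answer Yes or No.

Yes

1. best-execution review 375 days ago vs limit 540 → met
2. privacy notice present → met
3. client complaints pending 2 ≤ 4 → met
4. condition 'has custody of client assets' does not hold → requirement n/a → met
5. Form ADV amendment 162 days ago vs limit 180 → met
6. business-continuity plan present → met
7. code-of-ethics attestation 335 days ago vs limit 365 → met
8. advisory agreement template present → met
9. custody surprise examination 55 days ago vs limit 60 → met
10. condition 'uses solicitors' holds; written supervisory procedures present → met
11. compliance program review 475 days ago vs limit 730 → met
All met.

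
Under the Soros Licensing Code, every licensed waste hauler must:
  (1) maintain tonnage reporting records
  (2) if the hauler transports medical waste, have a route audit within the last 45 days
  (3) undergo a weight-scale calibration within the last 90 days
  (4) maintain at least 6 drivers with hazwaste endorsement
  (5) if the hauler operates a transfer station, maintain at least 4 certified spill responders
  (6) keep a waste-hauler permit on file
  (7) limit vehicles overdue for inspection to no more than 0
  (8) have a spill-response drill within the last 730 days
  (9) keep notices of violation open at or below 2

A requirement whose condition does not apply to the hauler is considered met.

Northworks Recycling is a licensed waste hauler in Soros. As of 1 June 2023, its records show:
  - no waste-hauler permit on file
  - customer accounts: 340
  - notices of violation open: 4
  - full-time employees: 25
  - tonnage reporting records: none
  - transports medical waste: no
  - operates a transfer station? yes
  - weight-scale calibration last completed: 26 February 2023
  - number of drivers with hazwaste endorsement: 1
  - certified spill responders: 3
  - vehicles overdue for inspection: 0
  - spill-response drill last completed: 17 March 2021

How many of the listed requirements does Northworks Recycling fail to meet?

1. tonnage reporting records absent → not met
2. condition 'transports medical waste' does not hold → requirement n/a → met
3. weight-scale calibration 95 days ago vs limit 90 → not met
4. drivers with hazwaste endorsement 1 < 6 → not met
5. condition 'operates a transfer station' holds; certified spill responders 3 < 4 → not met
6. waste-hauler permit absent → not met
7. vehicles overdue for inspection 0 ≤ 0 → met
8. spill-response drill 806 days ago vs limit 730 → not met
9. notices of violation open 4 > 2 → not met
Not met: 7 of 9

7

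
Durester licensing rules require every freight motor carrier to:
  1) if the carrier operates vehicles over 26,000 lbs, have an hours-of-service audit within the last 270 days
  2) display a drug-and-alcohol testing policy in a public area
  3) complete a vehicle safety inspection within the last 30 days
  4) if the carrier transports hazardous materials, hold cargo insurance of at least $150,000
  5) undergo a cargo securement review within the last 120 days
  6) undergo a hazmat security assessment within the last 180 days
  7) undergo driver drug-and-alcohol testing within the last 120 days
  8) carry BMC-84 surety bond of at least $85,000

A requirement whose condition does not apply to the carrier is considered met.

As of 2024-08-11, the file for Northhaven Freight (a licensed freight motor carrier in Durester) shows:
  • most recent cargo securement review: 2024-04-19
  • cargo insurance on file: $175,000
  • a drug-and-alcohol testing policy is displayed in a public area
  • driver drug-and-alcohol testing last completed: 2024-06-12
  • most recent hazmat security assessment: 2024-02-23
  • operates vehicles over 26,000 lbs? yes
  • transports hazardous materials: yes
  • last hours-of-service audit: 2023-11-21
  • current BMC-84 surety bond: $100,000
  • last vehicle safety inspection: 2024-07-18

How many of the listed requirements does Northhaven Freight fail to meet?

1. condition 'operates vehicles over 26,000 lbs' holds; hours-of-service audit 264 days ago vs limit 270 → met
2. drug-and-alcohol testing policy present → met
3. vehicle safety inspection 24 days ago vs limit 30 → met
4. condition 'transports hazardous materials' holds; cargo insurance $175,000 ≥ $150,000 → met
5. cargo securement review 114 days ago vs limit 120 → met
6. hazmat security assessment 170 days ago vs limit 180 → met
7. driver drug-and-alcohol testing 60 days ago vs limit 120 → met
8. BMC-84 surety bond $100,000 ≥ $85,000 → met
Not met: 0 of 8

0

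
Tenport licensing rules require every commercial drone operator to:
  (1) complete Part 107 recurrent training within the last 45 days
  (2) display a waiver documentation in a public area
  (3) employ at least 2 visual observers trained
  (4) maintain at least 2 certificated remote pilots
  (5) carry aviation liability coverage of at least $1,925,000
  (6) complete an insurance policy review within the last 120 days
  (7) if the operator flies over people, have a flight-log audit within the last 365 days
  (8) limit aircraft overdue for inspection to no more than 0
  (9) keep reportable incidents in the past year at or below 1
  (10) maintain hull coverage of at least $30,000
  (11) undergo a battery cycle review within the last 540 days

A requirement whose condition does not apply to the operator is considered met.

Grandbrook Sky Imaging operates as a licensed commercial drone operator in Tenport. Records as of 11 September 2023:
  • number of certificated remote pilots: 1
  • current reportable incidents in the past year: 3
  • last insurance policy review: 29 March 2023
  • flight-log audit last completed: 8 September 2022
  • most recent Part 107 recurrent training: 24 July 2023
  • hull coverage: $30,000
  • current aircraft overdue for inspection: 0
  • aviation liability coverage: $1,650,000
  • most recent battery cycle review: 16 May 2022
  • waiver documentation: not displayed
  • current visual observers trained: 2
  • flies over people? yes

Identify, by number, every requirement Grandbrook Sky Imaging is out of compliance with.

1. Part 107 recurrent training 49 days ago vs limit 45 → not met
2. waiver documentation absent → not met
3. visual observers trained 2 ≥ 2 → met
4. certificated remote pilots 1 < 2 → not met
5. aviation liability coverage $1,650,000 < $1,925,000 → not met
6. insurance policy review 166 days ago vs limit 120 → not met
7. condition 'flies over people' holds; flight-log audit 368 days ago vs limit 365 → not met
8. aircraft overdue for inspection 0 ≤ 0 → met
9. reportable incidents in the past year 3 > 1 → not met
10. hull coverage $30,000 ≥ $30,000 → met
11. battery cycle review 483 days ago vs limit 540 → met
Not met: 1, 2, 4, 5, 6, 7, 9

1, 2, 4, 5, 6, 7, 9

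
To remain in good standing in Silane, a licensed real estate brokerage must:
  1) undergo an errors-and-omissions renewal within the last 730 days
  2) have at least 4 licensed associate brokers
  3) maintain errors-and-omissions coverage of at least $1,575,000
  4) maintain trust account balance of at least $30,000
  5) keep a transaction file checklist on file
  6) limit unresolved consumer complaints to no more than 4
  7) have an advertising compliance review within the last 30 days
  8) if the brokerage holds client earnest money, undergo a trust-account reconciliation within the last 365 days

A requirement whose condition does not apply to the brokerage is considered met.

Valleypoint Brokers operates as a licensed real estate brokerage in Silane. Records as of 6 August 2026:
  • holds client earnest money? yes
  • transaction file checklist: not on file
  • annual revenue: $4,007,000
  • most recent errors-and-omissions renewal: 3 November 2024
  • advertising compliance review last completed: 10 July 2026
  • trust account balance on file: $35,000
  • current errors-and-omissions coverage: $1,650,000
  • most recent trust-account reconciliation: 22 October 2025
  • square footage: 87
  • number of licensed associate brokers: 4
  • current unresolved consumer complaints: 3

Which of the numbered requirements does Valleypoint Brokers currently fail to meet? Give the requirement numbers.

5

1. errors-and-omissions renewal 641 days ago vs limit 730 → met
2. licensed associate brokers 4 ≥ 4 → met
3. errors-and-omissions coverage $1,650,000 ≥ $1,575,000 → met
4. trust account balance $35,000 ≥ $30,000 → met
5. transaction file checklist absent → not met
6. unresolved consumer complaints 3 ≤ 4 → met
7. advertising compliance review 27 days ago vs limit 30 → met
8. condition 'holds client earnest money' holds; trust-account reconciliation 288 days ago vs limit 365 → met
Not met: 5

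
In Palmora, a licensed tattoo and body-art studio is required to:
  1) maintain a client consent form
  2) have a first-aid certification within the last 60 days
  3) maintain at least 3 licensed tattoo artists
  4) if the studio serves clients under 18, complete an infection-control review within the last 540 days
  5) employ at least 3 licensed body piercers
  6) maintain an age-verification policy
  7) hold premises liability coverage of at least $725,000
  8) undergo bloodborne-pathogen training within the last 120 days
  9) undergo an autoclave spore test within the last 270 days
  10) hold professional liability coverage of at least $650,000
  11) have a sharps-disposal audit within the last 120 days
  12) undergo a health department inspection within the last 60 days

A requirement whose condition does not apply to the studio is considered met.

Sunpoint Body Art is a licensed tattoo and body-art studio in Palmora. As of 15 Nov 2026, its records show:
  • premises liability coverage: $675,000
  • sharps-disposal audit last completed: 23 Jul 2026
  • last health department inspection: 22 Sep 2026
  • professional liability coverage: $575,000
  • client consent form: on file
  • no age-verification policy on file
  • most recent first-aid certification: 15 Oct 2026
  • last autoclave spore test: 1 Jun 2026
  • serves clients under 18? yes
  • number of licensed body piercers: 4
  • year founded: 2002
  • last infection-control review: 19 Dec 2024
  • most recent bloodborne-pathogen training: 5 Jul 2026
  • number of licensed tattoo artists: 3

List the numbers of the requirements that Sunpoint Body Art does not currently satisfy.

4, 6, 7, 8, 10

1. client consent form present → met
2. first-aid certification 31 days ago vs limit 60 → met
3. licensed tattoo artists 3 ≥ 3 → met
4. condition 'serves clients under 18' holds; infection-control review 696 days ago vs limit 540 → not met
5. licensed body piercers 4 ≥ 3 → met
6. age-verification policy absent → not met
7. premises liability coverage $675,000 < $725,000 → not met
8. bloodborne-pathogen training 133 days ago vs limit 120 → not met
9. autoclave spore test 167 days ago vs limit 270 → met
10. professional liability coverage $575,000 < $650,000 → not met
11. sharps-disposal audit 115 days ago vs limit 120 → met
12. health department inspection 54 days ago vs limit 60 → met
Not met: 4, 6, 7, 8, 10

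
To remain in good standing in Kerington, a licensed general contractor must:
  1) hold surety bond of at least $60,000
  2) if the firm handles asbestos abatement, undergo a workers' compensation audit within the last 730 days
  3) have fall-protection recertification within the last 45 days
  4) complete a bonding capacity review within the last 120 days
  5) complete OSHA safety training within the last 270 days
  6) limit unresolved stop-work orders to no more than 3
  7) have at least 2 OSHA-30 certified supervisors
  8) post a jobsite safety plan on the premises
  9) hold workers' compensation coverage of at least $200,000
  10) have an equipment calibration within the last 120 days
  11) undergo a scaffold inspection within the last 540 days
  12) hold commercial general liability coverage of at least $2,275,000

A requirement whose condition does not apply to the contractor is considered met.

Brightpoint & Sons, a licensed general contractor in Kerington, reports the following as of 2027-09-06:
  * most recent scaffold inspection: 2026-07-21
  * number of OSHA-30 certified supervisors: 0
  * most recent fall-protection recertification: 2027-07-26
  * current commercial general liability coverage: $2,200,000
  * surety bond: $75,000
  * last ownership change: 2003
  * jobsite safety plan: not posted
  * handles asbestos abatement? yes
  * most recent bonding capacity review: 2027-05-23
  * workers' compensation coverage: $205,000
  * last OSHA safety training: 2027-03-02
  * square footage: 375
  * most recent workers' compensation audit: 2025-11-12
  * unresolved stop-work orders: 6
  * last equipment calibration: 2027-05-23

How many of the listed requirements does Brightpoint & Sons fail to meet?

1. surety bond $75,000 ≥ $60,000 → met
2. condition 'handles asbestos abatement' holds; workers' compensation audit 663 days ago vs limit 730 → met
3. fall-protection recertification 42 days ago vs limit 45 → met
4. bonding capacity review 106 days ago vs limit 120 → met
5. OSHA safety training 188 days ago vs limit 270 → met
6. unresolved stop-work orders 6 > 3 → not met
7. OSHA-30 certified supervisors 0 < 2 → not met
8. jobsite safety plan absent → not met
9. workers' compensation coverage $205,000 ≥ $200,000 → met
10. equipment calibration 106 days ago vs limit 120 → met
11. scaffold inspection 412 days ago vs limit 540 → met
12. commercial general liability coverage $2,200,000 < $2,275,000 → not met
Not met: 4 of 12

4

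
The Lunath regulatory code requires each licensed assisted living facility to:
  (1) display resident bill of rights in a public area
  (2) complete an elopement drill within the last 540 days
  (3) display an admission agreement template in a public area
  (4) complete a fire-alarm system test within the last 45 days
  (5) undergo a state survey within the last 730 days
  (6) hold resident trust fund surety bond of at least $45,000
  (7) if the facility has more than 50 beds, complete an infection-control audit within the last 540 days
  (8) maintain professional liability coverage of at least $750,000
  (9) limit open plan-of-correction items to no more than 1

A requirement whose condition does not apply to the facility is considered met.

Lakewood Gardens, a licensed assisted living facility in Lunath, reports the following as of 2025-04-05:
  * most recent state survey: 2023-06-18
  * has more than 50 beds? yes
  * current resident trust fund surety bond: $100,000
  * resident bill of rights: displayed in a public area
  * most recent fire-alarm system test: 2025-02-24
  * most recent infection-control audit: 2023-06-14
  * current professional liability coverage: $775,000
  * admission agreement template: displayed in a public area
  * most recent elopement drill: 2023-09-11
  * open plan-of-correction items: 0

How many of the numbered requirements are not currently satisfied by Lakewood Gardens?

2

1. resident bill of rights present → met
2. elopement drill 572 days ago vs limit 540 → not met
3. admission agreement template present → met
4. fire-alarm system test 40 days ago vs limit 45 → met
5. state survey 657 days ago vs limit 730 → met
6. resident trust fund surety bond $100,000 ≥ $45,000 → met
7. condition 'has more than 50 beds' holds; infection-control audit 661 days ago vs limit 540 → not met
8. professional liability coverage $775,000 ≥ $750,000 → met
9. open plan-of-correction items 0 ≤ 1 → met
Not met: 2 of 9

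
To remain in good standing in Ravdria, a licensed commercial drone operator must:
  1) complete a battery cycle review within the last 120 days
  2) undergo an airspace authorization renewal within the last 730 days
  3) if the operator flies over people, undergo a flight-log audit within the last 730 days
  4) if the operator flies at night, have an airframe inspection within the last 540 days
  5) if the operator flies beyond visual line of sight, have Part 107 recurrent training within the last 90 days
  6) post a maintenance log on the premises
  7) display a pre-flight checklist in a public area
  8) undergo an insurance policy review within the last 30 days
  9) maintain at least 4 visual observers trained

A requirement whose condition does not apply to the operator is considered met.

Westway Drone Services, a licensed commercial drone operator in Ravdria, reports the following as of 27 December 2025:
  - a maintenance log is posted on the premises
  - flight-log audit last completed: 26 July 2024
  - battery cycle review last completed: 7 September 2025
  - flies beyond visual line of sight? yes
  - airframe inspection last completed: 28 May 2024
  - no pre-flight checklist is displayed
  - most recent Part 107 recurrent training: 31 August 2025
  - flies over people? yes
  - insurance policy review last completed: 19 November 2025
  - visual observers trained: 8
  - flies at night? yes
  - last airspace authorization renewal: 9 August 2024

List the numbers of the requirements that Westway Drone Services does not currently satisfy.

4, 5, 7, 8

1. battery cycle review 111 days ago vs limit 120 → met
2. airspace authorization renewal 505 days ago vs limit 730 → met
3. condition 'flies over people' holds; flight-log audit 519 days ago vs limit 730 → met
4. condition 'flies at night' holds; airframe inspection 578 days ago vs limit 540 → not met
5. condition 'flies beyond visual line of sight' holds; Part 107 recurrent training 118 days ago vs limit 90 → not met
6. maintenance log present → met
7. pre-flight checklist absent → not met
8. insurance policy review 38 days ago vs limit 30 → not met
9. visual observers trained 8 ≥ 4 → met
Not met: 4, 5, 7, 8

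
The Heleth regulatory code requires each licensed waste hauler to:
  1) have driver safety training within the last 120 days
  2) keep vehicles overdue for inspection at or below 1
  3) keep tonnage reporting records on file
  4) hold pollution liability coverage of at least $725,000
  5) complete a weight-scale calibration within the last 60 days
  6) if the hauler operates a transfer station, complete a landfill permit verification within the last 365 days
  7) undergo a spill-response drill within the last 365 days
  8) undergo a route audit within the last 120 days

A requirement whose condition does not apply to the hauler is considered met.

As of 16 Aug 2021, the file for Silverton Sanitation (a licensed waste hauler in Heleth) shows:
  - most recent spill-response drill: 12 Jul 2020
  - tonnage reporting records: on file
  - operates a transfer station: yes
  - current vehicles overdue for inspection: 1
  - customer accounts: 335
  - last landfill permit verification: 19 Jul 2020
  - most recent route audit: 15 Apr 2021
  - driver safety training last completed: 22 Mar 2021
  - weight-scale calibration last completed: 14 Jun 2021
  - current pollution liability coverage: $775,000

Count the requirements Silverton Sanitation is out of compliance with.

5

1. driver safety training 147 days ago vs limit 120 → not met
2. vehicles overdue for inspection 1 ≤ 1 → met
3. tonnage reporting records present → met
4. pollution liability coverage $775,000 ≥ $725,000 → met
5. weight-scale calibration 63 days ago vs limit 60 → not met
6. condition 'operates a transfer station' holds; landfill permit verification 393 days ago vs limit 365 → not met
7. spill-response drill 400 days ago vs limit 365 → not met
8. route audit 123 days ago vs limit 120 → not met
Not met: 5 of 8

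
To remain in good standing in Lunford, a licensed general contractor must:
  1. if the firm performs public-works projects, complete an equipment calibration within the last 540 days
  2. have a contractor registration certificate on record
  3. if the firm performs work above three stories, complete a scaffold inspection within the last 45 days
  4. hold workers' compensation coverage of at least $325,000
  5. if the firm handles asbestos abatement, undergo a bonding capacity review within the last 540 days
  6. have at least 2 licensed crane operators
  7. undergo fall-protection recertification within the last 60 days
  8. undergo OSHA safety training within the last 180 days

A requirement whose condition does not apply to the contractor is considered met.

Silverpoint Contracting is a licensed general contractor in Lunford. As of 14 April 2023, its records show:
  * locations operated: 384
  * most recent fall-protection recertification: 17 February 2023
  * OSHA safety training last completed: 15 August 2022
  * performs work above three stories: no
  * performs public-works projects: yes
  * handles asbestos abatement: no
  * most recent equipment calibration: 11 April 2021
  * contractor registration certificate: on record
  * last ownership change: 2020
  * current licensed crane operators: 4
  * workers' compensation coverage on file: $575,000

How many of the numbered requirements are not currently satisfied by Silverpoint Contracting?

1. condition 'performs public-works projects' holds; equipment calibration 733 days ago vs limit 540 → not met
2. contractor registration certificate present → met
3. condition 'performs work above three stories' does not hold → requirement n/a → met
4. workers' compensation coverage $575,000 ≥ $325,000 → met
5. condition 'handles asbestos abatement' does not hold → requirement n/a → met
6. licensed crane operators 4 ≥ 2 → met
7. fall-protection recertification 56 days ago vs limit 60 → met
8. OSHA safety training 242 days ago vs limit 180 → not met
Not met: 2 of 8

2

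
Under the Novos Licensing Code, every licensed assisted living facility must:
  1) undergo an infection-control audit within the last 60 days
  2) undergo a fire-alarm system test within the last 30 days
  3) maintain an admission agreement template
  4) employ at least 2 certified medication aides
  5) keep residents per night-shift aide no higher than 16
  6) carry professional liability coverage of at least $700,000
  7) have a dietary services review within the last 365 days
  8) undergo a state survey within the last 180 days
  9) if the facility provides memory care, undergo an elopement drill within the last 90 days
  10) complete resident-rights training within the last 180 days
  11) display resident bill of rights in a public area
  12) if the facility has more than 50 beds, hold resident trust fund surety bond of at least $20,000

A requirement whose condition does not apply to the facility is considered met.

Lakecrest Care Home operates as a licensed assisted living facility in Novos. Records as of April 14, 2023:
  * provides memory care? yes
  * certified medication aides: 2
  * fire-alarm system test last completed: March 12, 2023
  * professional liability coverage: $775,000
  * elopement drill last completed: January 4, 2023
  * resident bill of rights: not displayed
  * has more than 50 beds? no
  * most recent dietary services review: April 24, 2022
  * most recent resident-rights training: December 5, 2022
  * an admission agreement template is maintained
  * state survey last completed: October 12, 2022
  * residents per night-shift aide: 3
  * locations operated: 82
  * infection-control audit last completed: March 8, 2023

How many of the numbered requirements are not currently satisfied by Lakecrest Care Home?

1. infection-control audit 37 days ago vs limit 60 → met
2. fire-alarm system test 33 days ago vs limit 30 → not met
3. admission agreement template present → met
4. certified medication aides 2 ≥ 2 → met
5. residents per night-shift aide 3 ≤ 16 → met
6. professional liability coverage $775,000 ≥ $700,000 → met
7. dietary services review 355 days ago vs limit 365 → met
8. state survey 184 days ago vs limit 180 → not met
9. condition 'provides memory care' holds; elopement drill 100 days ago vs limit 90 → not met
10. resident-rights training 130 days ago vs limit 180 → met
11. resident bill of rights absent → not met
12. condition 'has more than 50 beds' does not hold → requirement n/a → met
Not met: 4 of 12

4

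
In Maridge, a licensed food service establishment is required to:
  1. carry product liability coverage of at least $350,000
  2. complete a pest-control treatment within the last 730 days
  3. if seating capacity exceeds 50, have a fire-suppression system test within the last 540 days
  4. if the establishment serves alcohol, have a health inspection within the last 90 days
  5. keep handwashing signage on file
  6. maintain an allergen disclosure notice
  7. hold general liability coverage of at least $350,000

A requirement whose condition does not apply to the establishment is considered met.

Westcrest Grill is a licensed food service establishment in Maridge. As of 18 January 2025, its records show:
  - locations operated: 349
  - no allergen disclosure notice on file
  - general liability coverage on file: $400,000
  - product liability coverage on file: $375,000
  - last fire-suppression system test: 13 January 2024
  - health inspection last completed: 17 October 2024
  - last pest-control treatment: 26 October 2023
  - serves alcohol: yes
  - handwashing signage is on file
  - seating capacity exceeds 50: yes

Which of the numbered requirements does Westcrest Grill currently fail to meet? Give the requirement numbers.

1. product liability coverage $375,000 ≥ $350,000 → met
2. pest-control treatment 450 days ago vs limit 730 → met
3. condition 'seating capacity exceeds 50' holds; fire-suppression system test 371 days ago vs limit 540 → met
4. condition 'serves alcohol' holds; health inspection 93 days ago vs limit 90 → not met
5. handwashing signage present → met
6. allergen disclosure notice absent → not met
7. general liability coverage $400,000 ≥ $350,000 → met
Not met: 4, 6

4, 6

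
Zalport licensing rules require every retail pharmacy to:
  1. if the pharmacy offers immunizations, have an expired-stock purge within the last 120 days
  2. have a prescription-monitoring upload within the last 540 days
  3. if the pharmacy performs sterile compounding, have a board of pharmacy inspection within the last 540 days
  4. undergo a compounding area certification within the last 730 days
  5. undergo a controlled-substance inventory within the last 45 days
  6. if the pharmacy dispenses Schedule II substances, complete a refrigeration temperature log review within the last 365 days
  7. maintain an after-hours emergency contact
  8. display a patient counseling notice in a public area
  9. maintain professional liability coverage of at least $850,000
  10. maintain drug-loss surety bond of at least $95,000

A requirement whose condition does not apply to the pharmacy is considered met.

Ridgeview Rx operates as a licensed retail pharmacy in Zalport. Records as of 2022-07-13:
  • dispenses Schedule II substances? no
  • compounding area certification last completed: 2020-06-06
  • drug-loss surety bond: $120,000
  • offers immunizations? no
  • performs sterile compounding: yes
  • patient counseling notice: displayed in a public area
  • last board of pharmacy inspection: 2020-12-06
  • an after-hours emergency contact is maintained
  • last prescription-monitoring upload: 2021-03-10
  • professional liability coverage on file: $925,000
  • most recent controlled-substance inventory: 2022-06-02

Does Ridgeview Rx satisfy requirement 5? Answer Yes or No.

Yes

5. controlled-substance inventory 41 days ago vs limit 45 → met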